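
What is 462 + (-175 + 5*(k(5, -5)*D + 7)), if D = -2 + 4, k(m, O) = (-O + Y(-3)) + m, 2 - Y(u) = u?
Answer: 472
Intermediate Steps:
Y(u) = 2 - u
k(m, O) = 5 + m - O (k(m, O) = (-O + (2 - 1*(-3))) + m = (-O + (2 + 3)) + m = (-O + 5) + m = (5 - O) + m = 5 + m - O)
D = 2
462 + (-175 + 5*(k(5, -5)*D + 7)) = 462 + (-175 + 5*((5 + 5 - 1*(-5))*2 + 7)) = 462 + (-175 + 5*((5 + 5 + 5)*2 + 7)) = 462 + (-175 + 5*(15*2 + 7)) = 462 + (-175 + 5*(30 + 7)) = 462 + (-175 + 5*37) = 462 + (-175 + 185) = 462 + 10 = 472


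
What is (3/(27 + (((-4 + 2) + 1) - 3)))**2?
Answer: 9/529 ≈ 0.017013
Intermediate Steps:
(3/(27 + (((-4 + 2) + 1) - 3)))**2 = (3/(27 + ((-2 + 1) - 3)))**2 = (3/(27 + (-1 - 3)))**2 = (3/(27 - 4))**2 = (3/23)**2 = 9/529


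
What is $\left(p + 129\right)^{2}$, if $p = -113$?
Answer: $256$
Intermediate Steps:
$\left(p + 129\right)^{2} = \left(-113 + 129\right)^{2} = 16^{2} = 256$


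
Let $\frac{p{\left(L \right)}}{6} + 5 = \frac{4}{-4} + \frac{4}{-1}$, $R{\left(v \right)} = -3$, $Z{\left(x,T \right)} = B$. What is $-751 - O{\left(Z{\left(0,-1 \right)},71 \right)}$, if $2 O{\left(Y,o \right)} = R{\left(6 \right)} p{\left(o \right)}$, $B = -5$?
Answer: $-841$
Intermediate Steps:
$Z{\left(x,T \right)} = -5$
$p{\left(L \right)} = -60$ ($p{\left(L \right)} = -30 + 6 \left(\frac{4}{-4} + \frac{4}{-1}\right) = -30 + 6 \left(4 \left(- \frac{1}{4}\right) + 4 \left(-1\right)\right) = -30 + 6 \left(-1 - 4\right) = -30 + 6 \left(-5\right) = -30 - 30 = -60$)
$O{\left(Y,o \right)} = 90$ ($O{\left(Y,o \right)} = \frac{\left(-3\right) \left(-60\right)}{2} = \frac{1}{2} \cdot 180 = 90$)
$-751 - O{\left(Z{\left(0,-1 \right)},71 \right)} = -751 - 90 = -841$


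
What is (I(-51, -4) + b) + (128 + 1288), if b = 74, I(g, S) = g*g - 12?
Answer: 4079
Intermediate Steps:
I(g, S) = -12 + g² (I(g, S) = g² - 12 = -12 + g²)
(I(-51, -4) + b) + (128 + 1288) = ((-12 + (-51)²) + 74) + (128 + 1288) = ((-12 + 2601) + 74) + 1416 = (2589 + 74) + 1416 = 2663 + 1416 = 4079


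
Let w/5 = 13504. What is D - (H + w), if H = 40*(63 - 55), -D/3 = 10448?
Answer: -99184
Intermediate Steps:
w = 67520 (w = 5*13504 = 67520)
D = -31344 (D = -3*10448 = -31344)
H = 320 (H = 40*8 = 320)
D - (H + w) = -31344 - (320 + 67520) = -31344 - 1*67840 = -31344 - 67840 = -99184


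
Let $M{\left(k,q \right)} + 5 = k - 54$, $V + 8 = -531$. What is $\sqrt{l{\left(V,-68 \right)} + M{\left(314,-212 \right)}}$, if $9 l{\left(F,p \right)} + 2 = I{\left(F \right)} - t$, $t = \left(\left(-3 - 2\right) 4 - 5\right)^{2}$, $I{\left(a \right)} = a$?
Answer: $\frac{\sqrt{1129}}{3} \approx 11.2$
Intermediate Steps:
$V = -539$ ($V = -8 - 531 = -539$)
$M{\left(k,q \right)} = -59 + k$ ($M{\left(k,q \right)} = -5 + \left(k - 54\right) = -5 + \left(-54 + k\right) = -59 + k$)
$t = 625$ ($t = \left(\left(-5\right) 4 - 5\right)^{2} = \left(-20 - 5\right)^{2} = \left(-25\right)^{2} = 625$)
$l{\left(F,p \right)} = - \frac{209}{3} + \frac{F}{9}$ ($l{\left(F,p \right)} = - \frac{2}{9} + \frac{F - 625}{9} = - \frac{2}{9} + \frac{-625 + F}{9} = - \frac{2}{9} + \left(- \frac{625}{9} + \frac{F}{9}\right) = - \frac{209}{3} + \frac{F}{9}$)
$\sqrt{l{\left(V,-68 \right)} + M{\left(314,-212 \right)}} = \sqrt{\left(- \frac{209}{3} + \frac{1}{9} \left(-539\right)\right) + \left(-59 + 314\right)} = \sqrt{\left(- \frac{209}{3} - \frac{539}{9}\right) + 255} = \sqrt{- \frac{1166}{9} + 255} = \sqrt{\frac{1129}{9}} = \frac{\sqrt{1129}}{3}$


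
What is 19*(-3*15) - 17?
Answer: -872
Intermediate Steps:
19*(-3*15) - 17 = 19*(-45) - 17 = -855 - 17 = -872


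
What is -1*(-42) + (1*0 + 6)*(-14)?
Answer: -42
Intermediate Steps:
-1*(-42) + (1*0 + 6)*(-14) = 42 + (0 + 6)*(-14) = 42 + 6*(-14) = 42 - 84 = -42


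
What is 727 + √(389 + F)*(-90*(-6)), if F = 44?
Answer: 727 + 540*√433 ≈ 11964.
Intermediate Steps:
727 + √(389 + F)*(-90*(-6)) = 727 + √(389 + 44)*(-90*(-6)) = 727 + √433*540 = 727 + 540*√433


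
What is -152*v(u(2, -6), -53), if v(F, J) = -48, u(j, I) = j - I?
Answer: 7296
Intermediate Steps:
-152*v(u(2, -6), -53) = -152*(-48) = 7296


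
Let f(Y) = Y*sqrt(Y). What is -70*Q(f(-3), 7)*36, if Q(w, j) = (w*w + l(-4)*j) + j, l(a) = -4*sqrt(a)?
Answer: 50400 + 141120*I ≈ 50400.0 + 1.4112e+5*I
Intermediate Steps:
f(Y) = Y**(3/2)
Q(w, j) = j + w**2 - 8*I*j (Q(w, j) = (w*w + (-8*I)*j) + j = (w**2 + (-8*I)*j) + j = (w**2 - 8*I*j) + j = j + w**2 - 8*I*j)
-70*Q(f(-3), 7)*36 = -70*(7 + ((-3)**(3/2))**2 - 8*I*7)*36 = -70*(7 + (-3*I*sqrt(3))**2 - 56*I)*36 = -70*(7 - 27 - 56*I)*36 = -70*(-20 - 56*I)*36 = (1400 + 3920*I)*36 = 50400 + 141120*I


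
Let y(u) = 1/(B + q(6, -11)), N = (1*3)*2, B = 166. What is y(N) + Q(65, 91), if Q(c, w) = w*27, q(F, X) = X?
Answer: 380836/155 ≈ 2457.0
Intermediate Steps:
N = 6 (N = 3*2 = 6)
Q(c, w) = 27*w
y(u) = 1/155 (y(u) = 1/(166 - 11) = 1/155)
y(N) + Q(65, 91) = 1/155 + 27*91 = 1/155 + 2457 = 380836/155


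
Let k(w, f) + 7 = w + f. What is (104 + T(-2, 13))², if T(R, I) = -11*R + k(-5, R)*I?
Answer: 3136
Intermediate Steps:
k(w, f) = -7 + f + w (k(w, f) = -7 + (w + f) = -7 + (f + w) = -7 + f + w)
T(R, I) = -11*R + I*(-12 + R) (T(R, I) = -11*R + (-7 + R - 5)*I = -11*R + (-12 + R)*I = -11*R + I*(-12 + R))
(104 + T(-2, 13))² = (104 + (-11*(-2) + 13*(-12 - 2)))² = (104 + (22 + 13*(-14)))² = (104 + (22 - 182))² = (104 - 160)² = (-56)² = 3136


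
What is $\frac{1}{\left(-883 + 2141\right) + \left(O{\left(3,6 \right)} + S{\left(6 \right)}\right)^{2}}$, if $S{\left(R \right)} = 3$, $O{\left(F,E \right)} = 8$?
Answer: $\frac{1}{1379} \approx 0.00072516$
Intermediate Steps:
$\frac{1}{\left(-883 + 2141\right) + \left(O{\left(3,6 \right)} + S{\left(6 \right)}\right)^{2}} = \frac{1}{\left(-883 + 2141\right) + \left(8 + 3\right)^{2}} = \frac{1}{1258 + 11^{2}} = \frac{1}{1258 + 121} = \frac{1}{1379}$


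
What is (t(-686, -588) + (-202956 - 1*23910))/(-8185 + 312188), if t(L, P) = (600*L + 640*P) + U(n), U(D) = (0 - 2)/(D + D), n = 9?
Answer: -1304725/390861 ≈ -3.3381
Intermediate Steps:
U(D) = -1/D (U(D) = -2*1/(2*D) = -1/D)
t(L, P) = -⅑ + 600*L + 640*P (t(L, P) = (600*L + 640*P) - 1/9 = (600*L + 640*P) - 1*⅑ = (600*L + 640*P) - ⅑ = -⅑ + 600*L + 640*P)
(t(-686, -588) + (-202956 - 1*23910))/(-8185 + 312188) = ((-⅑ + 600*(-686) + 640*(-588)) + (-202956 - 1*23910))/(-8185 + 312188) = ((-⅑ - 411600 - 376320) + (-202956 - 23910))/304003 = (-7091281/9 - 226866)*(1/304003) = -9133075/9*1/304003 = -1304725/390861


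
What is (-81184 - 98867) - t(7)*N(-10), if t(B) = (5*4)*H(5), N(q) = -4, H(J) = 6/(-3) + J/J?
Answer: -180131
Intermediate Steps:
H(J) = -1 (H(J) = 6*(-⅓) + 1 = -2 + 1 = -1)
t(B) = -20 (t(B) = (5*4)*(-1) = 20*(-1) = -20)
(-81184 - 98867) - t(7)*N(-10) = (-81184 - 98867) - (-20)*(-4) = -180051 - 1*80 = -180051 - 80 = -180131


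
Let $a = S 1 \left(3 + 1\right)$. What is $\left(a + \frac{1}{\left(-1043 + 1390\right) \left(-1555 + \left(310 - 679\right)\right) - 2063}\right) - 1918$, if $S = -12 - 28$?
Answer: $- \frac{1391617899}{669691} \approx -2078.0$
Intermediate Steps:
$S = -40$ ($S = -12 - 28 = -40$)
$a = -160$ ($a = - 40 \cdot 1 \left(3 + 1\right) = - 40 \cdot 1 \cdot 4 = \left(-40\right) 4 = -160$)
$\left(a + \frac{1}{\left(-1043 + 1390\right) \left(-1555 + \left(310 - 679\right)\right) - 2063}\right) - 1918 = \left(-160 + \frac{1}{\left(-1043 + 1390\right) \left(-1555 + \left(310 - 679\right)\right) - 2063}\right) - 1918 = \left(-160 + \frac{1}{347 \left(-1555 + \left(310 - 679\right)\right) - 2063}\right) - 1918 = \left(-160 + \frac{1}{347 \left(-1555 - 369\right) - 2063}\right) - 1918 = \left(-160 + \frac{1}{347 \left(-1924\right) - 2063}\right) - 1918 = \left(-160 + \frac{1}{-667628 - 2063}\right) - 1918 = \left(-160 + \frac{1}{-669691}\right) - 1918 = \left(-160 - \frac{1}{669691}\right) - 1918 = - \frac{107150561}{669691} - 1918 = - \frac{1391617899}{669691}$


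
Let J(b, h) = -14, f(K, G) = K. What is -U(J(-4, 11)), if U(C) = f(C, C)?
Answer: 14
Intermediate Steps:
U(C) = C
-U(J(-4, 11)) = -1*(-14) = 14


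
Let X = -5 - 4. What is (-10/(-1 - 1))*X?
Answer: -45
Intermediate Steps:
X = -9
(-10/(-1 - 1))*X = -10/(-1 - 1)*(-9) = -10/(-2)*(-9) = -10*(-½)*(-9) = 5*(-9) = -45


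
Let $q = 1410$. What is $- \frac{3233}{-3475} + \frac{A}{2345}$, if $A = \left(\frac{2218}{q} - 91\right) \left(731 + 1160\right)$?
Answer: $- \frac{16357782997}{229798275} \approx -71.183$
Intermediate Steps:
$A = - \frac{119219986}{705}$ ($A = \left(\frac{2218}{1410} - 91\right) \left(731 + 1160\right) = \left(2218 \cdot \frac{1}{1410} - 91\right) 1891 = \left(\frac{1109}{705} - 91\right) 1891 = \left(- \frac{63046}{705}\right) 1891 = - \frac{119219986}{705} \approx -1.6911 \cdot 10^{5}$)
$- \frac{3233}{-3475} + \frac{A}{2345} = - \frac{3233}{-3475} - \frac{119219986}{705 \cdot 2345} = \left(-3233\right) \left(- \frac{1}{3475}\right) - \frac{119219986}{1653225} = \frac{3233}{3475} - \frac{119219986}{1653225} = - \frac{16357782997}{229798275}$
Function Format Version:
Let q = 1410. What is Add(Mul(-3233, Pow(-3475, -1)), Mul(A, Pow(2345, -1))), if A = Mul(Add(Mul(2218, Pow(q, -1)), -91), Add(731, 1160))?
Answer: Rational(-16357782997, 229798275) ≈ -71.183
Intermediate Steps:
A = Rational(-119219986, 705) (A = Mul(Add(Mul(2218, Pow(1410, -1)), -91), Add(731, 1160)) = Mul(Add(Mul(2218, Rational(1, 1410)), -91), 1891) = Mul(Add(Rational(1109, 705), -91), 1891) = Mul(Rational(-63046, 705), 1891) = Rational(-119219986, 705) ≈ -1.6911e+5)
Add(Mul(-3233, Pow(-3475, -1)), Mul(A, Pow(2345, -1))) = Add(Mul(-3233, Pow(-3475, -1)), Mul(Rational(-119219986, 705), Pow(2345, -1))) = Add(Mul(-3233, Rational(-1, 3475)), Mul(Rational(-119219986, 705), Rational(1, 2345))) = Add(Rational(3233, 3475), Rational(-119219986, 1653225)) = Rational(-16357782997, 229798275)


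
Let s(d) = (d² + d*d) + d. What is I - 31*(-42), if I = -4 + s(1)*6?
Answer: 1316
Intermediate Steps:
s(d) = d + 2*d² (s(d) = (d² + d²) + d = 2*d² + d = d + 2*d²)
I = 14 (I = -4 + (1*(1 + 2*1))*6 = -4 + (1*(1 + 2))*6 = -4 + (1*3)*6 = -4 + 3*6 = -4 + 18 = 14)
I - 31*(-42) = 14 - 31*(-42) = 14 + 1302 = 1316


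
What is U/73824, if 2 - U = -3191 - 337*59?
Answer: 1923/6152 ≈ 0.31258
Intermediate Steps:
U = 23076 (U = 2 - (-3191 - 337*59) = 2 - (-3191 - 19883) = 2 - 1*(-23074) = 2 + 23074 = 23076)
U/73824 = 23076/73824 = 23076*(1/73824) = 1923/6152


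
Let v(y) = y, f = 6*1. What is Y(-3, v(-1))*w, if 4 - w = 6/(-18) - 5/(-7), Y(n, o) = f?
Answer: 152/7 ≈ 21.714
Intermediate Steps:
f = 6
Y(n, o) = 6
w = 76/21 (w = 4 - (6/(-18) - 5/(-7)) = 4 - (6*(-1/18) - 5*(-⅐)) = 4 - (-⅓ + 5/7) = 4 - 1*8/21 = 4 - 8/21 = 76/21 ≈ 3.6190)
Y(-3, v(-1))*w = 6*(76/21) = 152/7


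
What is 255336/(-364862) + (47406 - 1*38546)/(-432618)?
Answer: -28423906742/39461467179 ≈ -0.72029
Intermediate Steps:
255336/(-364862) + (47406 - 1*38546)/(-432618) = 255336*(-1/364862) + (47406 - 38546)*(-1/432618) = -127668/182431 + 8860*(-1/432618) = -127668/182431 - 4430/216309 = -28423906742/39461467179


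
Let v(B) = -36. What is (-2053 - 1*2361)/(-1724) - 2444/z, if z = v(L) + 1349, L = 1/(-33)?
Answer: 60851/87062 ≈ 0.69894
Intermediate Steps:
L = -1/33 ≈ -0.030303
z = 1313 (z = -36 + 1349 = 1313)
(-2053 - 1*2361)/(-1724) - 2444/z = (-2053 - 1*2361)/(-1724) - 2444/1313 = (-2053 - 2361)*(-1/1724) - 2444*1/1313 = -4414*(-1/1724) - 188/101 = 2207/862 - 188/101 = 60851/87062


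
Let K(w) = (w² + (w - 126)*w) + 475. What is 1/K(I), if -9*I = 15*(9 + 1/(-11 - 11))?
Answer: 2178/6100405 ≈ 0.00035703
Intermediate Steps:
I = -985/66 (I = -5*(9 + 1/(-11 - 11))/3 = -5*(9 + 1/(-22))/3 = -5*(9 - 1/22)/3 = -5*197/(3*22) = -⅑*2955/22 = -985/66 ≈ -14.924)
K(w) = 475 + w² + w*(-126 + w) (K(w) = (w² + (-126 + w)*w) + 475 = (w² + w*(-126 + w)) + 475 = 475 + w² + w*(-126 + w))
1/K(I) = 1/(475 - 126*(-985/66) + 2*(-985/66)²) = 1/(475 + 20685/11 + 2*(970225/4356)) = 1/(475 + 20685/11 + 970225/2178) = 1/(6100405/2178) = 2178/6100405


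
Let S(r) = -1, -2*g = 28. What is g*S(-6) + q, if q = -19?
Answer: -5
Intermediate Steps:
g = -14 (g = -½*28 = -14)
g*S(-6) + q = -14*(-1) - 19 = 14 - 19 = -5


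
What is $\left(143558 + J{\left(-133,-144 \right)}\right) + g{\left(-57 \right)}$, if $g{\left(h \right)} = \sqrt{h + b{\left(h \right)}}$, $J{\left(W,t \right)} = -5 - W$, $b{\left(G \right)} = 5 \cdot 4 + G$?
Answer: $143686 + i \sqrt{94} \approx 1.4369 \cdot 10^{5} + 9.6954 i$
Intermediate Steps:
$b{\left(G \right)} = 20 + G$
$g{\left(h \right)} = \sqrt{20 + 2 h}$ ($g{\left(h \right)} = \sqrt{h + \left(20 + h\right)} = \sqrt{20 + 2 h}$)
$\left(143558 + J{\left(-133,-144 \right)}\right) + g{\left(-57 \right)} = \left(143558 - -128\right) + \sqrt{20 + 2 \left(-57\right)} = \left(143558 + \left(-5 + 133\right)\right) + \sqrt{20 - 114} = \left(143558 + 128\right) + \sqrt{-94} = 143686 + i \sqrt{94}$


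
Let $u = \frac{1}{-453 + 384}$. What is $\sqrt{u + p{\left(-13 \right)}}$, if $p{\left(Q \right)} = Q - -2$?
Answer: $\frac{2 i \sqrt{13110}}{69} \approx 3.3188 i$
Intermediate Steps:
$p{\left(Q \right)} = 2 + Q$ ($p{\left(Q \right)} = Q + 2 = 2 + Q$)
$u = - \frac{1}{69}$ ($u = \frac{1}{-69} = - \frac{1}{69} \approx -0.014493$)
$\sqrt{u + p{\left(-13 \right)}} = \sqrt{- \frac{1}{69} + \left(2 - 13\right)} = \sqrt{- \frac{1}{69} - 11} = \sqrt{- \frac{760}{69}} = \frac{2 i \sqrt{13110}}{69}$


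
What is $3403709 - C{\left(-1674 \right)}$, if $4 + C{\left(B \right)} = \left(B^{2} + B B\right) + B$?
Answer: $-2199165$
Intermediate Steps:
$C{\left(B \right)} = -4 + B + 2 B^{2}$ ($C{\left(B \right)} = -4 + \left(\left(B^{2} + B B\right) + B\right) = -4 + \left(\left(B^{2} + B^{2}\right) + B\right) = -4 + \left(2 B^{2} + B\right) = -4 + \left(B + 2 B^{2}\right) = -4 + B + 2 B^{2}$)
$3403709 - C{\left(-1674 \right)} = 3403709 - \left(-4 - 1674 + 2 \left(-1674\right)^{2}\right) = 3403709 - \left(-4 - 1674 + 2 \cdot 2802276\right) = 3403709 - \left(-4 - 1674 + 5604552\right) = 3403709 - 5602874 = -2199165$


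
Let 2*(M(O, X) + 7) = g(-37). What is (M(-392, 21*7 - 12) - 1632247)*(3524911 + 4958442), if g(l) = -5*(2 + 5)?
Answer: -27694270652679/2 ≈ -1.3847e+13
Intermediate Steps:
g(l) = -35 (g(l) = -5*7 = -35)
M(O, X) = -49/2 (M(O, X) = -7 + (½)*(-35) = -7 - 35/2 = -49/2)
(M(-392, 21*7 - 12) - 1632247)*(3524911 + 4958442) = (-49/2 - 1632247)*(3524911 + 4958442) = -3264543/2*8483353 = -27694270652679/2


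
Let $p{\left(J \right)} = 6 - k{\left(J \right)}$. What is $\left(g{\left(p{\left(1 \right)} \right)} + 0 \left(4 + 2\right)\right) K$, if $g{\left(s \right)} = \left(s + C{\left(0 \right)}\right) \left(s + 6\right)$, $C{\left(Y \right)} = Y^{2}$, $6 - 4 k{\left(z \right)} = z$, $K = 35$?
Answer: $\frac{28595}{16} \approx 1787.2$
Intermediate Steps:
$k{\left(z \right)} = \frac{3}{2} - \frac{z}{4}$
$p{\left(J \right)} = \frac{9}{2} + \frac{J}{4}$ ($p{\left(J \right)} = 6 - \left(\frac{3}{2} - \frac{J}{4}\right) = 6 + \left(- \frac{3}{2} + \frac{J}{4}\right) = \frac{9}{2} + \frac{J}{4}$)
$g{\left(s \right)} = s \left(6 + s\right)$ ($g{\left(s \right)} = \left(s + 0^{2}\right) \left(s + 6\right) = \left(s + 0\right) \left(6 + s\right) = s \left(6 + s\right)$)
$\left(g{\left(p{\left(1 \right)} \right)} + 0 \left(4 + 2\right)\right) K = \left(\left(\frac{9}{2} + \frac{1}{4} \cdot 1\right) \left(6 + \left(\frac{9}{2} + \frac{1}{4} \cdot 1\right)\right) + 0 \left(4 + 2\right)\right) 35 = \left(\left(\frac{9}{2} + \frac{1}{4}\right) \left(6 + \left(\frac{9}{2} + \frac{1}{4}\right)\right) + 0 \cdot 6\right) 35 = \left(\frac{19 \left(6 + \frac{19}{4}\right)}{4} + 0\right) 35 = \left(\frac{19}{4} \cdot \frac{43}{4} + 0\right) 35 = \left(\frac{817}{16} + 0\right) 35 = \frac{817}{16} \cdot 35 = \frac{28595}{16}$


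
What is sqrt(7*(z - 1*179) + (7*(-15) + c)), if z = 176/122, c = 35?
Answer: I*sqrt(4885307)/61 ≈ 36.234*I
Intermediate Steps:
z = 88/61 (z = 176*(1/122) = 88/61 ≈ 1.4426)
sqrt(7*(z - 1*179) + (7*(-15) + c)) = sqrt(7*(88/61 - 1*179) + (7*(-15) + 35)) = sqrt(7*(88/61 - 179) + (-105 + 35)) = sqrt(7*(-10831/61) - 70) = sqrt(-75817/61 - 70) = sqrt(-80087/61) = I*sqrt(4885307)/61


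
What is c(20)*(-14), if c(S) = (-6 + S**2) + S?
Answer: -5796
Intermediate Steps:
c(S) = -6 + S + S**2
c(20)*(-14) = (-6 + 20 + 20**2)*(-14) = (-6 + 20 + 400)*(-14) = 414*(-14) = -5796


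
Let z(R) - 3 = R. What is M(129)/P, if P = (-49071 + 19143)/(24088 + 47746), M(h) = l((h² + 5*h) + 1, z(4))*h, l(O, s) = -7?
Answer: 251419/116 ≈ 2167.4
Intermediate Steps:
z(R) = 3 + R
M(h) = -7*h
P = -14964/35917 (P = -29928/71834 = -29928*1/71834 = -14964/35917 ≈ -0.41663)
M(129)/P = (-7*129)/(-14964/35917) = -903*(-35917/14964) = 251419/116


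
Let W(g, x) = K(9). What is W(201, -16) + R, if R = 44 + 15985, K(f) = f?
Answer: 16038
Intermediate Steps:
W(g, x) = 9
R = 16029
W(201, -16) + R = 9 + 16029 = 16038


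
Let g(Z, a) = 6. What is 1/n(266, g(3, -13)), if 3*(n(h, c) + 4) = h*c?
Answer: 1/528 ≈ 0.0018939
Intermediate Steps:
n(h, c) = -4 + c*h/3 (n(h, c) = -4 + (h*c)/3 = -4 + (c*h)/3 = -4 + c*h/3)
1/n(266, g(3, -13)) = 1/(-4 + (⅓)*6*266) = 1/(-4 + 532) = 1/528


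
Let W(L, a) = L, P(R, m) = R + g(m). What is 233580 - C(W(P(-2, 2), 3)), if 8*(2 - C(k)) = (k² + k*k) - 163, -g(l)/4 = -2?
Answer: 1868533/8 ≈ 2.3357e+5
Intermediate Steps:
g(l) = 8 (g(l) = -4*(-2) = 8)
P(R, m) = 8 + R (P(R, m) = R + 8 = 8 + R)
C(k) = 179/8 - k²/4 (C(k) = 2 - ((k² + k*k) - 163)/8 = 2 - ((k² + k²) - 163)/8 = 2 - (2*k² - 163)/8 = 2 - (-163 + 2*k²)/8 = 2 + (163/8 - k²/4) = 179/8 - k²/4)
233580 - C(W(P(-2, 2), 3)) = 233580 - (179/8 - (8 - 2)²/4) = 233580 - (179/8 - ¼*6²) = 233580 - (179/8 - ¼*36) = 233580 - (179/8 - 9) = 233580 - 1*107/8 = 233580 - 107/8 = 1868533/8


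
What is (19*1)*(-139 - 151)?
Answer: -5510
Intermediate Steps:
(19*1)*(-139 - 151) = 19*(-290) = -5510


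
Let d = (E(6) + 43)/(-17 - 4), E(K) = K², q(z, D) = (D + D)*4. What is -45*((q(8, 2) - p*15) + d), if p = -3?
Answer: -18030/7 ≈ -2575.7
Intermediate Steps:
q(z, D) = 8*D (q(z, D) = (2*D)*4 = 8*D)
d = -79/21 (d = (6² + 43)/(-17 - 4) = (36 + 43)/(-21) = 79*(-1/21) = -79/21 ≈ -3.7619)
-45*((q(8, 2) - p*15) + d) = -45*((8*2 - (-3)*15) - 79/21) = -45*((16 - 1*(-45)) - 79/21) = -45*((16 + 45) - 79/21) = -45*(61 - 79/21) = -45*1202/21 = -18030/7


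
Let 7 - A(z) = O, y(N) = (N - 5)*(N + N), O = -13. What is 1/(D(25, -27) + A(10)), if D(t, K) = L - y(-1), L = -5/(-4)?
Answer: 4/37 ≈ 0.10811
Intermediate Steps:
y(N) = 2*N*(-5 + N) (y(N) = (-5 + N)*(2*N) = 2*N*(-5 + N))
L = 5/4 (L = -5*(-1/4) = 5/4 ≈ 1.2500)
A(z) = 20 (A(z) = 7 - 1*(-13) = 7 + 13 = 20)
D(t, K) = -43/4 (D(t, K) = 5/4 - 2*(-1)*(-5 - 1) = 5/4 - 2*(-1)*(-6) = 5/4 - 1*12 = 5/4 - 12 = -43/4)
1/(D(25, -27) + A(10)) = 1/(-43/4 + 20) = 1/(37/4) = 4/37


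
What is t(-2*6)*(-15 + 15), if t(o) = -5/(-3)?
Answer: 0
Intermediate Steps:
t(o) = 5/3 (t(o) = -5*(-⅓) = 5/3)
t(-2*6)*(-15 + 15) = 5*(-15 + 15)/3 = (5/3)*0 = 0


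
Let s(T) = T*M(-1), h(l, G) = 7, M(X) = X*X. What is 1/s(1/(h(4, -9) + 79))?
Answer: 86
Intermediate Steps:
M(X) = X²
s(T) = T (s(T) = T*(-1)² = T*1 = T)
1/s(1/(h(4, -9) + 79)) = 1/(1/(7 + 79)) = 1/(1/86) = 86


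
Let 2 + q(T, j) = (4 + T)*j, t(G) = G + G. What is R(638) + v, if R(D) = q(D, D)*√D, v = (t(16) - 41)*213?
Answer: -1917 + 409594*√638 ≈ 1.0344e+7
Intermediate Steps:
t(G) = 2*G
q(T, j) = -2 + j*(4 + T) (q(T, j) = -2 + (4 + T)*j = -2 + j*(4 + T))
v = -1917 (v = (2*16 - 41)*213 = (32 - 41)*213 = -9*213 = -1917)
R(D) = √D*(-2 + D² + 4*D) (R(D) = (-2 + 4*D + D*D)*√D = (-2 + 4*D + D²)*√D = (-2 + D² + 4*D)*√D = √D*(-2 + D² + 4*D))
R(638) + v = √638*(-2 + 638² + 4*638) - 1917 = √638*(-2 + 407044 + 2552) - 1917 = √638*409594 - 1917 = 409594*√638 - 1917 = -1917 + 409594*√638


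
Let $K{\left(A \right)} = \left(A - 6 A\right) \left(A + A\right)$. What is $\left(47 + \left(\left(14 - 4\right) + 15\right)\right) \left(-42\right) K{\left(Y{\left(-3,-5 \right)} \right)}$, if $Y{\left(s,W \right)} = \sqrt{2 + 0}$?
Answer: $60480$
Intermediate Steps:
$Y{\left(s,W \right)} = \sqrt{2}$
$K{\left(A \right)} = - 10 A^{2}$ ($K{\left(A \right)} = - 5 A 2 A = - 10 A^{2}$)
$\left(47 + \left(\left(14 - 4\right) + 15\right)\right) \left(-42\right) K{\left(Y{\left(-3,-5 \right)} \right)} = \left(47 + \left(\left(14 - 4\right) + 15\right)\right) \left(-42\right) \left(- 10 \left(\sqrt{2}\right)^{2}\right) = \left(47 + \left(10 + 15\right)\right) \left(-42\right) \left(\left(-10\right) 2\right) = \left(47 + 25\right) \left(-42\right) \left(-20\right) = 72 \left(-42\right) \left(-20\right) = \left(-3024\right) \left(-20\right) = 60480$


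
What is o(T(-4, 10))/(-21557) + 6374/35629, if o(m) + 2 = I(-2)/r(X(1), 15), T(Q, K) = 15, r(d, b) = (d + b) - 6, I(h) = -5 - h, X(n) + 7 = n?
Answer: 137511205/768054353 ≈ 0.17904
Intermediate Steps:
X(n) = -7 + n
r(d, b) = -6 + b + d (r(d, b) = (b + d) - 6 = -6 + b + d)
o(m) = -3 (o(m) = -2 + (-5 - 1*(-2))/(-6 + 15 + (-7 + 1)) = -2 + (-5 + 2)/(-6 + 15 - 6) = -2 - 3/3 = -2 - 3*⅓ = -2 - 1 = -3)
o(T(-4, 10))/(-21557) + 6374/35629 = -3/(-21557) + 6374/35629 = -3*(-1/21557) + 6374*(1/35629) = 3/21557 + 6374/35629 = 137511205/768054353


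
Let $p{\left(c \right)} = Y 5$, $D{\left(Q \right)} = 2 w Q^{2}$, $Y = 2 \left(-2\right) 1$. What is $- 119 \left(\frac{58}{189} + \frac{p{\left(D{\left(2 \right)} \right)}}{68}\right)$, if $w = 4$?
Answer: $- \frac{41}{27} \approx -1.5185$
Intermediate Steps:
$Y = -4$ ($Y = \left(-4\right) 1 = -4$)
$D{\left(Q \right)} = 8 Q^{2}$ ($D{\left(Q \right)} = 2 \cdot 4 Q^{2} = 8 Q^{2}$)
$p{\left(c \right)} = -20$ ($p{\left(c \right)} = \left(-4\right) 5 = -20$)
$- 119 \left(\frac{58}{189} + \frac{p{\left(D{\left(2 \right)} \right)}}{68}\right) = - 119 \left(\frac{58}{189} - \frac{20}{68}\right) = - 119 \left(58 \cdot \frac{1}{189} - \frac{5}{17}\right) = - 119 \left(\frac{58}{189} - \frac{5}{17}\right) = \left(-119\right) \frac{41}{3213} = - \frac{41}{27}$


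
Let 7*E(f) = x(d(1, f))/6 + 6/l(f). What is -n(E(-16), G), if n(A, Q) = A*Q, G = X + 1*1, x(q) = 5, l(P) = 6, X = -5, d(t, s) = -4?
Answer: 22/21 ≈ 1.0476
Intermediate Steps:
E(f) = 11/42 (E(f) = (5/6 + 6/6)/7 = (5*(⅙) + 6*(⅙))/7 = (⅚ + 1)/7 = (⅐)*(11/6) = 11/42)
G = -4 (G = -5 + 1*1 = -5 + 1 = -4)
-n(E(-16), G) = -11*(-4)/42 = -1*(-22/21) = 22/21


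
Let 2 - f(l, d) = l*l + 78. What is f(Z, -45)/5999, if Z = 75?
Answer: -5701/5999 ≈ -0.95033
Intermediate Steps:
f(l, d) = -76 - l² (f(l, d) = 2 - (l*l + 78) = 2 - (l² + 78) = 2 - (78 + l²) = 2 + (-78 - l²) = -76 - l²)
f(Z, -45)/5999 = (-76 - 1*75²)/5999 = (-76 - 1*5625)*(1/5999) = (-76 - 5625)*(1/5999) = -5701*1/5999 = -5701/5999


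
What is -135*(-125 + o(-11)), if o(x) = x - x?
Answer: 16875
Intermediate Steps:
o(x) = 0
-135*(-125 + o(-11)) = -135*(-125 + 0) = -135*(-125) = 16875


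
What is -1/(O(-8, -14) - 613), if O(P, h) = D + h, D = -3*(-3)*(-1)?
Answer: 1/636 ≈ 0.0015723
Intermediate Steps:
D = -9 (D = 9*(-1) = -9)
O(P, h) = -9 + h
-1/(O(-8, -14) - 613) = -1/((-9 - 14) - 613) = -1/(-23 - 613) = -1/(-636) = -1*(-1/636) = 1/636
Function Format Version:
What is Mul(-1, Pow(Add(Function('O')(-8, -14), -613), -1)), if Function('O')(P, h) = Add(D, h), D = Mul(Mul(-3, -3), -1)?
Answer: Rational(1, 636) ≈ 0.0015723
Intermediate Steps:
D = -9 (D = Mul(9, -1) = -9)
Function('O')(P, h) = Add(-9, h)
Mul(-1, Pow(Add(Function('O')(-8, -14), -613), -1)) = Mul(-1, Pow(Add(Add(-9, -14), -613), -1)) = Mul(-1, Pow(Add(-23, -613), -1)) = Mul(-1, Pow(-636, -1)) = Mul(-1, Rational(-1, 636)) = Rational(1, 636)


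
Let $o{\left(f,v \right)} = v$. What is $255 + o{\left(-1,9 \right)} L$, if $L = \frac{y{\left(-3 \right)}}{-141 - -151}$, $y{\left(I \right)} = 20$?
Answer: $273$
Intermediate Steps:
$L = 2$ ($L = \frac{20}{-141 - -151} = \frac{20}{-141 + 151} = \frac{20}{10} = 20 \cdot \frac{1}{10} = 2$)
$255 + o{\left(-1,9 \right)} L = 255 + 9 \cdot 2 = 255 + 18 = 273$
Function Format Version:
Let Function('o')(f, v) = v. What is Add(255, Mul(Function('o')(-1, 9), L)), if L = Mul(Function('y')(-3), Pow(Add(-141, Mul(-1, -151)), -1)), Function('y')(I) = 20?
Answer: 273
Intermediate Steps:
L = 2 (L = Mul(20, Pow(Add(-141, Mul(-1, -151)), -1)) = Mul(20, Pow(Add(-141, 151), -1)) = Mul(20, Pow(10, -1)) = Mul(20, Rational(1, 10)) = 2)
Add(255, Mul(Function('o')(-1, 9), L)) = Add(255, Mul(9, 2)) = Add(255, 18) = 273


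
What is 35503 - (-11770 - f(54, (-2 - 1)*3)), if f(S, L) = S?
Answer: 47327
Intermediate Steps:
35503 - (-11770 - f(54, (-2 - 1)*3)) = 35503 - (-11770 - 1*54) = 35503 - (-11770 - 54) = 35503 - 1*(-11824) = 35503 + 11824 = 47327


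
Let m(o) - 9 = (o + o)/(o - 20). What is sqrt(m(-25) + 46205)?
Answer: 8*sqrt(6499)/3 ≈ 214.98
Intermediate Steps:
m(o) = 9 + 2*o/(-20 + o) (m(o) = 9 + (o + o)/(o - 20) = 9 + (2*o)/(-20 + o) = 9 + 2*o/(-20 + o))
sqrt(m(-25) + 46205) = sqrt((-180 + 11*(-25))/(-20 - 25) + 46205) = sqrt((-180 - 275)/(-45) + 46205) = sqrt(-1/45*(-455) + 46205) = sqrt(91/9 + 46205) = sqrt(415936/9) = 8*sqrt(6499)/3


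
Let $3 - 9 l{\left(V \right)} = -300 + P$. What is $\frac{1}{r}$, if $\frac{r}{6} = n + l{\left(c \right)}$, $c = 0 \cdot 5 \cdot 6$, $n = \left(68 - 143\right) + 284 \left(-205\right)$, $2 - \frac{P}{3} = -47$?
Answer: $- \frac{1}{349666} \approx -2.8599 \cdot 10^{-6}$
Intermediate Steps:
$P = 147$ ($P = 6 - -141 = 6 + 141 = 147$)
$n = -58295$ ($n = \left(68 - 143\right) - 58220 = -75 - 58220 = -58295$)
$c = 0$ ($c = 0 \cdot 6 = 0$)
$l{\left(V \right)} = \frac{52}{3}$ ($l{\left(V \right)} = \frac{1}{3} - \frac{-300 + 147}{9} = \frac{1}{3} - -17 = \frac{1}{3} + 17 = \frac{52}{3}$)
$r = -349666$ ($r = 6 \left(-58295 + \frac{52}{3}\right) = 6 \left(- \frac{174833}{3}\right) = -349666$)
$\frac{1}{r} = \frac{1}{-349666} = - \frac{1}{349666}$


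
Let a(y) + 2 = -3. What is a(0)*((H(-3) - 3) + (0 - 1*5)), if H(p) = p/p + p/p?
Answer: 30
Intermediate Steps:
a(y) = -5 (a(y) = -2 - 3 = -5)
H(p) = 2 (H(p) = 1 + 1 = 2)
a(0)*((H(-3) - 3) + (0 - 1*5)) = -5*((2 - 3) + (0 - 1*5)) = -5*(-1 + (0 - 5)) = -5*(-1 - 5) = -5*(-6) = 30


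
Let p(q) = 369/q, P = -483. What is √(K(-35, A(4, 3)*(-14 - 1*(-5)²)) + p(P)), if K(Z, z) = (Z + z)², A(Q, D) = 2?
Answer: √330965446/161 ≈ 113.00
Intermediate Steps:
√(K(-35, A(4, 3)*(-14 - 1*(-5)²)) + p(P)) = √((-35 + 2*(-14 - 1*(-5)²))² + 369/(-483)) = √((-35 + 2*(-14 - 1*25))² + 369*(-1/483)) = √((-35 + 2*(-14 - 25))² - 123/161) = √((-35 + 2*(-39))² - 123/161) = √((-35 - 78)² - 123/161) = √((-113)² - 123/161) = √(12769 - 123/161) = √(2055686/161) = √330965446/161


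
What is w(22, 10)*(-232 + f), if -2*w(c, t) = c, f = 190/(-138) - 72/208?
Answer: 4612289/1794 ≈ 2571.0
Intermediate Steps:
f = -3091/1794 (f = 190*(-1/138) - 72*1/208 = -95/69 - 9/26 = -3091/1794 ≈ -1.7230)
w(c, t) = -c/2
w(22, 10)*(-232 + f) = (-½*22)*(-232 - 3091/1794) = -11*(-419299/1794) = 4612289/1794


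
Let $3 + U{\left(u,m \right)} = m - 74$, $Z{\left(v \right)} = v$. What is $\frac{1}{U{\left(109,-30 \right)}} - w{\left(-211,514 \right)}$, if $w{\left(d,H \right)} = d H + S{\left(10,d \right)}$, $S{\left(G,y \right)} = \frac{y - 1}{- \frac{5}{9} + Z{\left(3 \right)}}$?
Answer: $\frac{127752425}{1177} \approx 1.0854 \cdot 10^{5}$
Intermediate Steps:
$U{\left(u,m \right)} = -77 + m$ ($U{\left(u,m \right)} = -3 + \left(m - 74\right) = -3 + \left(-74 + m\right) = -77 + m$)
$S{\left(G,y \right)} = - \frac{9}{22} + \frac{9 y}{22}$ ($S{\left(G,y \right)} = \frac{y - 1}{- \frac{5}{9} + 3} = \frac{-1 + y}{\left(-5\right) \frac{1}{9} + 3} = \frac{-1 + y}{- \frac{5}{9} + 3} = \frac{-1 + y}{\frac{22}{9}} = \left(-1 + y\right) \frac{9}{22} = - \frac{9}{22} + \frac{9 y}{22}$)
$w{\left(d,H \right)} = - \frac{9}{22} + \frac{9 d}{22} + H d$ ($w{\left(d,H \right)} = d H + \left(- \frac{9}{22} + \frac{9 d}{22}\right) = H d + \left(- \frac{9}{22} + \frac{9 d}{22}\right) = - \frac{9}{22} + \frac{9 d}{22} + H d$)
$\frac{1}{U{\left(109,-30 \right)}} - w{\left(-211,514 \right)} = \frac{1}{-77 - 30} - \left(- \frac{9}{22} + \frac{9}{22} \left(-211\right) + 514 \left(-211\right)\right) = \frac{1}{-107} - \left(- \frac{9}{22} - \frac{1899}{22} - 108454\right) = - \frac{1}{107} - - \frac{1193948}{11} = - \frac{1}{107} + \frac{1193948}{11} = \frac{127752425}{1177}$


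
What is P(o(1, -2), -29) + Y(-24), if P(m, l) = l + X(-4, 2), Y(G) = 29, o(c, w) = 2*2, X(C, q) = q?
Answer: 2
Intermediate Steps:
o(c, w) = 4
P(m, l) = 2 + l (P(m, l) = l + 2 = 2 + l)
P(o(1, -2), -29) + Y(-24) = (2 - 29) + 29 = -27 + 29 = 2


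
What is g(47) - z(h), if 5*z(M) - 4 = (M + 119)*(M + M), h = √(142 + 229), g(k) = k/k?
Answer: -741/5 - 238*√371/5 ≈ -1065.0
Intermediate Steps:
g(k) = 1
h = √371 ≈ 19.261
z(M) = ⅘ + 2*M*(119 + M)/5 (z(M) = ⅘ + ((M + 119)*(M + M))/5 = ⅘ + ((119 + M)*(2*M))/5 = ⅘ + (2*M*(119 + M))/5 = ⅘ + 2*M*(119 + M)/5)
g(47) - z(h) = 1 - (⅘ + 2*(√371)²/5 + 238*√371/5) = 1 - (⅘ + (⅖)*371 + 238*√371/5) = 1 - (⅘ + 742/5 + 238*√371/5) = 1 - (746/5 + 238*√371/5) = 1 + (-746/5 - 238*√371/5) = -741/5 - 238*√371/5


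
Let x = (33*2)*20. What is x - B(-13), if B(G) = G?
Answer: 1333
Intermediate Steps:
x = 1320 (x = 66*20 = 1320)
x - B(-13) = 1320 - 1*(-13) = 1320 + 13 = 1333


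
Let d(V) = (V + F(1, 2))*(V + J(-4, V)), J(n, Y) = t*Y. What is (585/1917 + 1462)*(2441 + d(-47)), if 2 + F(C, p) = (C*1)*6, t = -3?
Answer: -498665071/213 ≈ -2.3412e+6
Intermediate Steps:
F(C, p) = -2 + 6*C (F(C, p) = -2 + (C*1)*6 = -2 + C*6 = -2 + 6*C)
J(n, Y) = -3*Y
d(V) = -2*V*(4 + V) (d(V) = (V + (-2 + 6*1))*(V - 3*V) = (V + (-2 + 6))*(-2*V) = (V + 4)*(-2*V) = (4 + V)*(-2*V) = -2*V*(4 + V))
(585/1917 + 1462)*(2441 + d(-47)) = (585/1917 + 1462)*(2441 + 2*(-47)*(-4 - 1*(-47))) = (585*(1/1917) + 1462)*(2441 + 2*(-47)*(-4 + 47)) = (65/213 + 1462)*(2441 + 2*(-47)*43) = 311471*(2441 - 4042)/213 = (311471/213)*(-1601) = -498665071/213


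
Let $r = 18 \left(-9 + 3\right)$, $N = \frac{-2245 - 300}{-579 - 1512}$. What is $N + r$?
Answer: $- \frac{223283}{2091} \approx -106.78$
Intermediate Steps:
$N = \frac{2545}{2091}$ ($N = - \frac{2545}{-2091} = \left(-2545\right) \left(- \frac{1}{2091}\right) = \frac{2545}{2091} \approx 1.2171$)
$r = -108$ ($r = 18 \left(-6\right) = -108$)
$N + r = \frac{2545}{2091} - 108 = - \frac{223283}{2091}$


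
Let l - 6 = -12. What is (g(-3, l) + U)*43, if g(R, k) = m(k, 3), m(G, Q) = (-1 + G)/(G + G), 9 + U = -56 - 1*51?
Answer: -59555/12 ≈ -4962.9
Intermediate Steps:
l = -6 (l = 6 - 12 = -6)
U = -116 (U = -9 + (-56 - 1*51) = -9 + (-56 - 51) = -9 - 107 = -116)
m(G, Q) = (-1 + G)/(2*G) (m(G, Q) = (-1 + G)/((2*G)) = (-1 + G)*(1/(2*G)) = (-1 + G)/(2*G))
g(R, k) = (-1 + k)/(2*k)
(g(-3, l) + U)*43 = ((1/2)*(-1 - 6)/(-6) - 116)*43 = ((1/2)*(-1/6)*(-7) - 116)*43 = (7/12 - 116)*43 = -1385/12*43 = -59555/12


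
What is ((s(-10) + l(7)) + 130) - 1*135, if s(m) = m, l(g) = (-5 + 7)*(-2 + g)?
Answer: -5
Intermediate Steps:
l(g) = -4 + 2*g (l(g) = 2*(-2 + g) = -4 + 2*g)
((s(-10) + l(7)) + 130) - 1*135 = ((-10 + (-4 + 2*7)) + 130) - 1*135 = ((-10 + (-4 + 14)) + 130) - 135 = ((-10 + 10) + 130) - 135 = (0 + 130) - 135 = 130 - 135 = -5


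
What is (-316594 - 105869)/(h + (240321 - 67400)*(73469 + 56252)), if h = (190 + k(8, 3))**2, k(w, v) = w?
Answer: -422463/22431524245 ≈ -1.8833e-5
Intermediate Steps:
h = 39204 (h = (190 + 8)**2 = 198**2 = 39204)
(-316594 - 105869)/(h + (240321 - 67400)*(73469 + 56252)) = (-316594 - 105869)/(39204 + (240321 - 67400)*(73469 + 56252)) = -422463/(39204 + 172921*129721) = -422463/(39204 + 22431485041) = -422463/22431524245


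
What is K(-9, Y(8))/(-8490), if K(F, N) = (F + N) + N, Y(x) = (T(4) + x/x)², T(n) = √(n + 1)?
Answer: -1/2830 - 2*√5/4245 ≈ -0.0014069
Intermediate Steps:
T(n) = √(1 + n)
Y(x) = (1 + √5)² (Y(x) = (√(1 + 4) + x/x)² = (√5 + 1)² = (1 + √5)²)
K(F, N) = F + 2*N
K(-9, Y(8))/(-8490) = (-9 + 2*(1 + √5)²)/(-8490) = (-9 + 2*(1 + √5)²)*(-1/8490) = 3/2830 - (1 + √5)²/4245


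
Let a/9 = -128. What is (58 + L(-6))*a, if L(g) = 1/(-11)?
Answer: -733824/11 ≈ -66711.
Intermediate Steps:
a = -1152 (a = 9*(-128) = -1152)
L(g) = -1/11
(58 + L(-6))*a = (58 - 1/11)*(-1152) = (637/11)*(-1152) = -733824/11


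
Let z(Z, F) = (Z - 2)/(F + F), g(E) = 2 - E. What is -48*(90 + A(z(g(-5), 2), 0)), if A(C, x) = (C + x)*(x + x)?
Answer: -4320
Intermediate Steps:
z(Z, F) = (-2 + Z)/(2*F) (z(Z, F) = (-2 + Z)/((2*F)) = (-2 + Z)*(1/(2*F)) = (-2 + Z)/(2*F))
A(C, x) = 2*x*(C + x) (A(C, x) = (C + x)*(2*x) = 2*x*(C + x))
-48*(90 + A(z(g(-5), 2), 0)) = -48*(90 + 2*0*((1/2)*(-2 + (2 - 1*(-5)))/2 + 0)) = -48*(90 + 2*0*((1/2)*(1/2)*(-2 + (2 + 5)) + 0)) = -48*(90 + 2*0*((1/2)*(1/2)*(-2 + 7) + 0)) = -48*(90 + 2*0*((1/2)*(1/2)*5 + 0)) = -48*(90 + 2*0*(5/4 + 0)) = -48*(90 + 2*0*(5/4)) = -48*(90 + 0) = -48*90 = -4320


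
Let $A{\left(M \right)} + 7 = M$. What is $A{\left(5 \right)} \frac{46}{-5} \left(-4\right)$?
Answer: $- \frac{368}{5} \approx -73.6$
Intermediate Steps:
$A{\left(M \right)} = -7 + M$
$A{\left(5 \right)} \frac{46}{-5} \left(-4\right) = \left(-7 + 5\right) \frac{46}{-5} \left(-4\right) = - 2 \cdot 46 \left(- \frac{1}{5}\right) \left(-4\right) = \left(-2\right) \left(- \frac{46}{5}\right) \left(-4\right) = \frac{92}{5} \left(-4\right) = - \frac{368}{5}$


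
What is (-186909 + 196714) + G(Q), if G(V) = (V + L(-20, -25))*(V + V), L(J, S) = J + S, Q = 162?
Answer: 47713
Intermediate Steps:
G(V) = 2*V*(-45 + V) (G(V) = (V + (-20 - 25))*(V + V) = (V - 45)*(2*V) = (-45 + V)*(2*V) = 2*V*(-45 + V))
(-186909 + 196714) + G(Q) = (-186909 + 196714) + 2*162*(-45 + 162) = 9805 + 2*162*117 = 9805 + 37908 = 47713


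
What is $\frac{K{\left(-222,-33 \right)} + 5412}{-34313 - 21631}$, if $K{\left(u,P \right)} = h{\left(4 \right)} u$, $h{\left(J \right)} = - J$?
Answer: $- \frac{25}{222} \approx -0.11261$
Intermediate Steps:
$K{\left(u,P \right)} = - 4 u$ ($K{\left(u,P \right)} = \left(-1\right) 4 u = - 4 u$)
$\frac{K{\left(-222,-33 \right)} + 5412}{-34313 - 21631} = \frac{\left(-4\right) \left(-222\right) + 5412}{-34313 - 21631} = \frac{888 + 5412}{-55944} = 6300 \left(- \frac{1}{55944}\right) = - \frac{25}{222}$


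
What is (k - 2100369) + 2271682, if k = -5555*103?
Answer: -400852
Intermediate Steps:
k = -572165
(k - 2100369) + 2271682 = (-572165 - 2100369) + 2271682 = -2672534 + 2271682 = -400852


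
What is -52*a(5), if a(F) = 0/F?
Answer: 0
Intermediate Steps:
a(F) = 0
-52*a(5) = -52*0 = -13*0 = 0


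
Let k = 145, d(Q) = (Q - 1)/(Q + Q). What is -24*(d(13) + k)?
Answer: -45384/13 ≈ -3491.1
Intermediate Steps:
d(Q) = (-1 + Q)/(2*Q) (d(Q) = (-1 + Q)/((2*Q)) = (-1 + Q)*(1/(2*Q)) = (-1 + Q)/(2*Q))
-24*(d(13) + k) = -24*((½)*(-1 + 13)/13 + 145) = -24*((½)*(1/13)*12 + 145) = -24*(6/13 + 145) = -24*1891/13 = -45384/13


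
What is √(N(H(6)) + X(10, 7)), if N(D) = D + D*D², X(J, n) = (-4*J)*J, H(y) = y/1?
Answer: I*√178 ≈ 13.342*I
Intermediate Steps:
H(y) = y (H(y) = y*1 = y)
X(J, n) = -4*J²
N(D) = D + D³
√(N(H(6)) + X(10, 7)) = √((6 + 6³) - 4*10²) = √((6 + 216) - 4*100) = √(222 - 400) = √(-178) = I*√178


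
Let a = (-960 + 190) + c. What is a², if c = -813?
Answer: 2505889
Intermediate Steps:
a = -1583 (a = (-960 + 190) - 813 = -770 - 813 = -1583)
a² = (-1583)² = 2505889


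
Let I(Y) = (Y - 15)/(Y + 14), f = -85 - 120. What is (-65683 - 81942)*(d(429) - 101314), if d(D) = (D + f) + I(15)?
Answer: 14923411250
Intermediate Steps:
f = -205
I(Y) = (-15 + Y)/(14 + Y)
d(D) = -205 + D (d(D) = (D - 205) + (-15 + 15)/(14 + 15) = (-205 + D) + 0/29 = (-205 + D) + (1/29)*0 = (-205 + D) + 0 = -205 + D)
(-65683 - 81942)*(d(429) - 101314) = (-65683 - 81942)*((-205 + 429) - 101314) = -147625*(224 - 101314) = -147625*(-101090) = 14923411250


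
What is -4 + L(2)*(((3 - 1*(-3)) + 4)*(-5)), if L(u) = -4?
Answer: 196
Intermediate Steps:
-4 + L(2)*(((3 - 1*(-3)) + 4)*(-5)) = -4 - 4*((3 - 1*(-3)) + 4)*(-5) = -4 - 4*((3 + 3) + 4)*(-5) = -4 - 4*(6 + 4)*(-5) = -4 - 40*(-5) = -4 - 4*(-50) = -4 + 200 = 196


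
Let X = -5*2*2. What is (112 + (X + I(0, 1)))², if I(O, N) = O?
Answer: 8464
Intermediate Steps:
X = -20 (X = -10*2 = -20)
(112 + (X + I(0, 1)))² = (112 + (-20 + 0))² = (112 - 20)² = 92² = 8464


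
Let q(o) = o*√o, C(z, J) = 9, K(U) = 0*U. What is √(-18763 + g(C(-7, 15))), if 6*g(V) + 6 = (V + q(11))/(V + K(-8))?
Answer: √(-6079482 + 66*√11)/18 ≈ 136.98*I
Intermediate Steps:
K(U) = 0
q(o) = o^(3/2)
g(V) = -1 + (V + 11*√11)/(6*V) (g(V) = -1 + ((V + 11^(3/2))/(V + 0))/6 = -1 + ((V + 11*√11)/V)/6 = -1 + (V + 11*√11)/(6*V))
√(-18763 + g(C(-7, 15))) = √(-18763 + (⅙)*(-5*9 + 11*√11)/9) = √(-18763 + (⅙)*(⅑)*(-45 + 11*√11)) = √(-18763 + (-⅚ + 11*√11/54)) = √(-112583/6 + 11*√11/54)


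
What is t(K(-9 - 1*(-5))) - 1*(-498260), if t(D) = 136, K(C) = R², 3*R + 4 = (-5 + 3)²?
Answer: 498396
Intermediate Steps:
R = 0 (R = -4/3 + (-5 + 3)²/3 = -4/3 + (⅓)*(-2)² = -4/3 + (⅓)*4 = -4/3 + 4/3 = 0)
K(C) = 0 (K(C) = 0² = 0)
t(K(-9 - 1*(-5))) - 1*(-498260) = 136 - 1*(-498260) = 136 + 498260 = 498396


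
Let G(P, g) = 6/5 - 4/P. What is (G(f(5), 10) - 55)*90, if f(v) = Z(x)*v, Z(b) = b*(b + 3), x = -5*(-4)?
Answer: -556848/115 ≈ -4842.2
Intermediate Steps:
x = 20
Z(b) = b*(3 + b)
f(v) = 460*v (f(v) = (20*(3 + 20))*v = (20*23)*v = 460*v)
G(P, g) = 6/5 - 4/P (G(P, g) = 6*(⅕) - 4/P = 6/5 - 4/P)
(G(f(5), 10) - 55)*90 = ((6/5 - 4/(460*5)) - 55)*90 = ((6/5 - 4/2300) - 55)*90 = ((6/5 - 4*1/2300) - 55)*90 = ((6/5 - 1/575) - 55)*90 = (689/575 - 55)*90 = -30936/575*90 = -556848/115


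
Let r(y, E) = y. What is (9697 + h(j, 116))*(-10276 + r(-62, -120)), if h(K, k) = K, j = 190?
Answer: -102211806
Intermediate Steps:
(9697 + h(j, 116))*(-10276 + r(-62, -120)) = (9697 + 190)*(-10276 - 62) = 9887*(-10338) = -102211806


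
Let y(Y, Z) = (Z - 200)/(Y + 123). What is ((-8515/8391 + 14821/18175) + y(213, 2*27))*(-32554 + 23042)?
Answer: 2145442720717/355848325 ≈ 6029.1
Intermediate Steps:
y(Y, Z) = (-200 + Z)/(123 + Y)
((-8515/8391 + 14821/18175) + y(213, 2*27))*(-32554 + 23042) = ((-8515/8391 + 14821/18175) + (-200 + 2*27)/(123 + 213))*(-32554 + 23042) = ((-8515*1/8391 + 14821*(1/18175)) + (-200 + 54)/336)*(-9512) = ((-8515/8391 + 14821/18175) + (1/336)*(-146))*(-9512) = (-30397114/152506425 - 73/168)*(-9512) = -1804409353/2846786600*(-9512) = 2145442720717/355848325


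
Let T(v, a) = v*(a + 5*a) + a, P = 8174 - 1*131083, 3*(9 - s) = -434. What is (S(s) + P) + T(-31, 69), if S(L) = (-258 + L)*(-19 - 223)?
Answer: -331276/3 ≈ -1.1043e+5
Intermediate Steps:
s = 461/3 (s = 9 - 1/3*(-434) = 9 + 434/3 = 461/3 ≈ 153.67)
P = -122909 (P = 8174 - 131083 = -122909)
S(L) = 62436 - 242*L (S(L) = (-258 + L)*(-242) = 62436 - 242*L)
T(v, a) = a + 6*a*v (T(v, a) = v*(6*a) + a = 6*a*v + a = a + 6*a*v)
(S(s) + P) + T(-31, 69) = ((62436 - 242*461/3) - 122909) + 69*(1 + 6*(-31)) = ((62436 - 111562/3) - 122909) + 69*(1 - 186) = (75746/3 - 122909) + 69*(-185) = -292981/3 - 12765 = -331276/3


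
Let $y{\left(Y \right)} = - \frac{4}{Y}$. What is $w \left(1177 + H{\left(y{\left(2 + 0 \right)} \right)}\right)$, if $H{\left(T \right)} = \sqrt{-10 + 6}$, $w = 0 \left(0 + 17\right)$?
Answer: $0$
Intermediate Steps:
$w = 0$ ($w = 0 \cdot 17 = 0$)
$H{\left(T \right)} = 2 i$ ($H{\left(T \right)} = \sqrt{-4} = 2 i$)
$w \left(1177 + H{\left(y{\left(2 + 0 \right)} \right)}\right) = 0 \left(1177 + 2 i\right) = 0$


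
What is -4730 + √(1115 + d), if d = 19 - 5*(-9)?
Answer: -4730 + 3*√131 ≈ -4695.7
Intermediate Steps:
d = 64 (d = 19 + 45 = 64)
-4730 + √(1115 + d) = -4730 + √(1115 + 64) = -4730 + √1179 = -4730 + 3*√131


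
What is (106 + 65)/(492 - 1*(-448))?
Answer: 171/940 ≈ 0.18191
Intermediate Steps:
(106 + 65)/(492 - 1*(-448)) = 171/(492 + 448) = 171/940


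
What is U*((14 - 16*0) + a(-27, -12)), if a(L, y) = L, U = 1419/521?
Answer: -18447/521 ≈ -35.407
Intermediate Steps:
U = 1419/521 (U = 1419*(1/521) = 1419/521 ≈ 2.7236)
U*((14 - 16*0) + a(-27, -12)) = 1419*((14 - 16*0) - 27)/521 = 1419*((14 + 0) - 27)/521 = 1419*(14 - 27)/521 = (1419/521)*(-13) = -18447/521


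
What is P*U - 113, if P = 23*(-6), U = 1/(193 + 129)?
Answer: -794/7 ≈ -113.43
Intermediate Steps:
U = 1/322 ≈ 0.0031056
P = -138
P*U - 113 = -138*1/322 - 113 = -3/7 - 113 = -794/7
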